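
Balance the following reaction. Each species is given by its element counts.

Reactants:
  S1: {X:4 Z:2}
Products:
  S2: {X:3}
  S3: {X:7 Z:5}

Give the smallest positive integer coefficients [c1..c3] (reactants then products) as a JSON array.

X: 5·4 = 20 | 2·3+2·7 = 20
Z: 5·2 = 10 | 2·0+2·5 = 10
gcd(5,2,2) = 1

Coefficients: [5, 2, 2]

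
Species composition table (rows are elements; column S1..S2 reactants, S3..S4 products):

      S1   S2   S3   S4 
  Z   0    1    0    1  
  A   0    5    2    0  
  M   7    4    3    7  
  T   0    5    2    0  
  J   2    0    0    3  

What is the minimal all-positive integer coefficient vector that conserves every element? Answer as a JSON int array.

Z: 3·0+2·1 = 2 | 5·0+2·1 = 2
A: 3·0+2·5 = 10 | 5·2+2·0 = 10
M: 3·7+2·4 = 29 | 5·3+2·7 = 29
T: 3·0+2·5 = 10 | 5·2+2·0 = 10
J: 3·2+2·0 = 6 | 5·0+2·3 = 6
gcd(3,2,5,2) = 1

Coefficients: [3, 2, 5, 2]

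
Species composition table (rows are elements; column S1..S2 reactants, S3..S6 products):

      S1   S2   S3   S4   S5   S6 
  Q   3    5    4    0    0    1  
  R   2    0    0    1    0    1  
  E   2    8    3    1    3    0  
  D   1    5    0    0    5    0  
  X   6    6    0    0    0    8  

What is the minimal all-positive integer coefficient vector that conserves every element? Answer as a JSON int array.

Coefficients: [5, 3, 6, 4, 4, 6]

Q: 5·3+3·5 = 30 | 6·4+4·0+4·0+6·1 = 30
R: 5·2+3·0 = 10 | 6·0+4·1+4·0+6·1 = 10
E: 5·2+3·8 = 34 | 6·3+4·1+4·3+6·0 = 34
D: 5·1+3·5 = 20 | 6·0+4·0+4·5+6·0 = 20
X: 5·6+3·6 = 48 | 6·0+4·0+4·0+6·8 = 48
gcd(5,3,6,4,4,6) = 1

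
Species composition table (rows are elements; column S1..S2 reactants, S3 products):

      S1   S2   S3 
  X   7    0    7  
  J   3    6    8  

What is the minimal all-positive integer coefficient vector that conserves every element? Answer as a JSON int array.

X: 6·7+5·0 = 42 | 6·7 = 42
J: 6·3+5·6 = 48 | 6·8 = 48
gcd(6,5,6) = 1

Coefficients: [6, 5, 6]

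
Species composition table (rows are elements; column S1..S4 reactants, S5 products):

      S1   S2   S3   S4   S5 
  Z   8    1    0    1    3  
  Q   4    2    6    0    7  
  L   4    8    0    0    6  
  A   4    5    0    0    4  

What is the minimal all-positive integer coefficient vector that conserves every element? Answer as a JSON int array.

Z: 1·8+4·1+5·0+6·1 = 18 | 6·3 = 18
Q: 1·4+4·2+5·6+6·0 = 42 | 6·7 = 42
L: 1·4+4·8+5·0+6·0 = 36 | 6·6 = 36
A: 1·4+4·5+5·0+6·0 = 24 | 6·4 = 24
gcd(1,4,5,6,6) = 1

Coefficients: [1, 4, 5, 6, 6]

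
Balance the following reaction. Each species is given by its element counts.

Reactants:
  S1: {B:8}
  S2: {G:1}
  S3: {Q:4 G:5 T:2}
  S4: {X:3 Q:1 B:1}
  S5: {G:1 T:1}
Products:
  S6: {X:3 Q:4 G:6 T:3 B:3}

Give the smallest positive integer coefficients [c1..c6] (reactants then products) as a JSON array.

Coefficients: [1, 3, 3, 4, 6, 4]

X: 1·0+3·0+3·0+4·3+6·0 = 12 | 4·3 = 12
Q: 1·0+3·0+3·4+4·1+6·0 = 16 | 4·4 = 16
G: 1·0+3·1+3·5+4·0+6·1 = 24 | 4·6 = 24
T: 1·0+3·0+3·2+4·0+6·1 = 12 | 4·3 = 12
B: 1·8+3·0+3·0+4·1+6·0 = 12 | 4·3 = 12
gcd(1,3,3,4,6,4) = 1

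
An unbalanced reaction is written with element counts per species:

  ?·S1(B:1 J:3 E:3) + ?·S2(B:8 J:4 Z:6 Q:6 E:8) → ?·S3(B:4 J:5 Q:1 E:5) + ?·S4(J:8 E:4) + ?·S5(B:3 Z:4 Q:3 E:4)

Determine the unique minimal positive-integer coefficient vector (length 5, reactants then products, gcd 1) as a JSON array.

Coefficients: [5, 2, 3, 1, 3]

B: 5·1+2·8 = 21 | 3·4+1·0+3·3 = 21
J: 5·3+2·4 = 23 | 3·5+1·8+3·0 = 23
Z: 5·0+2·6 = 12 | 3·0+1·0+3·4 = 12
Q: 5·0+2·6 = 12 | 3·1+1·0+3·3 = 12
E: 5·3+2·8 = 31 | 3·5+1·4+3·4 = 31
gcd(5,2,3,1,3) = 1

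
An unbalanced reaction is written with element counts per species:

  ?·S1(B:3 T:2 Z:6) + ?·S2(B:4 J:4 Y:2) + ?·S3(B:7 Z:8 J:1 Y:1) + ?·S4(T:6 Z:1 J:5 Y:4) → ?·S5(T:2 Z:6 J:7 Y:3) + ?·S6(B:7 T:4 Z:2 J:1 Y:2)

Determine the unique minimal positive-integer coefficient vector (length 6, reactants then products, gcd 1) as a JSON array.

Coefficients: [5, 5, 1, 4, 5, 6]

B: 5·3+5·4+1·7+4·0 = 42 | 5·0+6·7 = 42
T: 5·2+5·0+1·0+4·6 = 34 | 5·2+6·4 = 34
Z: 5·6+5·0+1·8+4·1 = 42 | 5·6+6·2 = 42
J: 5·0+5·4+1·1+4·5 = 41 | 5·7+6·1 = 41
Y: 5·0+5·2+1·1+4·4 = 27 | 5·3+6·2 = 27
gcd(5,5,1,4,5,6) = 1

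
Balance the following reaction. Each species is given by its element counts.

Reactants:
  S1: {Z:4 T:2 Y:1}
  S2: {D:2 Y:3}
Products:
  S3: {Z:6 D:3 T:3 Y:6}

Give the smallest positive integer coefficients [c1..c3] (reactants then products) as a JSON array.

Z: 3·4+3·0 = 12 | 2·6 = 12
D: 3·0+3·2 = 6 | 2·3 = 6
T: 3·2+3·0 = 6 | 2·3 = 6
Y: 3·1+3·3 = 12 | 2·6 = 12
gcd(3,3,2) = 1

Coefficients: [3, 3, 2]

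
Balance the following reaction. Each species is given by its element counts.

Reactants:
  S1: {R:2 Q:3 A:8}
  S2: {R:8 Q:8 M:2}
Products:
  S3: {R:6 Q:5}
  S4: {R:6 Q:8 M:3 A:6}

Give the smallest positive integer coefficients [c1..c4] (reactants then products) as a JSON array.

R: 3·2+6·8 = 54 | 5·6+4·6 = 54
Q: 3·3+6·8 = 57 | 5·5+4·8 = 57
M: 3·0+6·2 = 12 | 5·0+4·3 = 12
A: 3·8+6·0 = 24 | 5·0+4·6 = 24
gcd(3,6,5,4) = 1

Coefficients: [3, 6, 5, 4]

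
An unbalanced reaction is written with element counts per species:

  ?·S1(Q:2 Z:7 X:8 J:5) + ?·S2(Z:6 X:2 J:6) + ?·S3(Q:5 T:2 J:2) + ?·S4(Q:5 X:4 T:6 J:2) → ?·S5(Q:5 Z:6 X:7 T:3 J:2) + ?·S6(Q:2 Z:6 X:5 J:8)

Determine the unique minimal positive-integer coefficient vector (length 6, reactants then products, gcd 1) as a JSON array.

Q: 6·2+3·0+3·5+1·5 = 32 | 4·5+6·2 = 32
Z: 6·7+3·6+3·0+1·0 = 60 | 4·6+6·6 = 60
X: 6·8+3·2+3·0+1·4 = 58 | 4·7+6·5 = 58
T: 6·0+3·0+3·2+1·6 = 12 | 4·3+6·0 = 12
J: 6·5+3·6+3·2+1·2 = 56 | 4·2+6·8 = 56
gcd(6,3,3,1,4,6) = 1

Coefficients: [6, 3, 3, 1, 4, 6]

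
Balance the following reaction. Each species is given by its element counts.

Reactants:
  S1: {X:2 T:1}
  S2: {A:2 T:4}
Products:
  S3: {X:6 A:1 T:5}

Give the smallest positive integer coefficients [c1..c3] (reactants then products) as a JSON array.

X: 6·2+1·0 = 12 | 2·6 = 12
A: 6·0+1·2 = 2 | 2·1 = 2
T: 6·1+1·4 = 10 | 2·5 = 10
gcd(6,1,2) = 1

Coefficients: [6, 1, 2]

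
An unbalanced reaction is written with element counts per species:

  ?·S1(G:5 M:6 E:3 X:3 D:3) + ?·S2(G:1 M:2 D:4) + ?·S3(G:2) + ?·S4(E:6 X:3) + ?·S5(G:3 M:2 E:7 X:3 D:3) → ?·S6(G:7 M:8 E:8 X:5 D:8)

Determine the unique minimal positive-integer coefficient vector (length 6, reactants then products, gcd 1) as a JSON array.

G: 5·5+6·1+1·2+2·0+3·3 = 42 | 6·7 = 42
M: 5·6+6·2+1·0+2·0+3·2 = 48 | 6·8 = 48
E: 5·3+6·0+1·0+2·6+3·7 = 48 | 6·8 = 48
X: 5·3+6·0+1·0+2·3+3·3 = 30 | 6·5 = 30
D: 5·3+6·4+1·0+2·0+3·3 = 48 | 6·8 = 48
gcd(5,6,1,2,3,6) = 1

Coefficients: [5, 6, 1, 2, 3, 6]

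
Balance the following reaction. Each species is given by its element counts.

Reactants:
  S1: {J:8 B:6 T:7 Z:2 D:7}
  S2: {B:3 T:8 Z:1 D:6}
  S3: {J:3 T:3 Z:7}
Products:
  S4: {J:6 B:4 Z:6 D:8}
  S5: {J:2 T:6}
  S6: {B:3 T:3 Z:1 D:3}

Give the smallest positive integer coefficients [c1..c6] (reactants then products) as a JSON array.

Coefficients: [3, 3, 2, 3, 6, 5]

J: 3·8+3·0+2·3 = 30 | 3·6+6·2+5·0 = 30
B: 3·6+3·3+2·0 = 27 | 3·4+6·0+5·3 = 27
T: 3·7+3·8+2·3 = 51 | 3·0+6·6+5·3 = 51
Z: 3·2+3·1+2·7 = 23 | 3·6+6·0+5·1 = 23
D: 3·7+3·6+2·0 = 39 | 3·8+6·0+5·3 = 39
gcd(3,3,2,3,6,5) = 1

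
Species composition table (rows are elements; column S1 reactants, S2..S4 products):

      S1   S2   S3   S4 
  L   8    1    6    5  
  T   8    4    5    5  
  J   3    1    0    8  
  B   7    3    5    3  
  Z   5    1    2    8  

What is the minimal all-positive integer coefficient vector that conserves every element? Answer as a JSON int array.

Coefficients: [3, 1, 3, 1]

L: 3·8 = 24 | 1·1+3·6+1·5 = 24
T: 3·8 = 24 | 1·4+3·5+1·5 = 24
J: 3·3 = 9 | 1·1+3·0+1·8 = 9
B: 3·7 = 21 | 1·3+3·5+1·3 = 21
Z: 3·5 = 15 | 1·1+3·2+1·8 = 15
gcd(3,1,3,1) = 1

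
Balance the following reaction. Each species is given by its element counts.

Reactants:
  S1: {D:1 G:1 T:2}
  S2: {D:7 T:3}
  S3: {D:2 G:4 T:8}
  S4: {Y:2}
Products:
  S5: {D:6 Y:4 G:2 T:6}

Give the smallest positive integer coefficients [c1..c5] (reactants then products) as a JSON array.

D: 2·1+2·7+1·2+6·0 = 18 | 3·6 = 18
Y: 2·0+2·0+1·0+6·2 = 12 | 3·4 = 12
G: 2·1+2·0+1·4+6·0 = 6 | 3·2 = 6
T: 2·2+2·3+1·8+6·0 = 18 | 3·6 = 18
gcd(2,2,1,6,3) = 1

Coefficients: [2, 2, 1, 6, 3]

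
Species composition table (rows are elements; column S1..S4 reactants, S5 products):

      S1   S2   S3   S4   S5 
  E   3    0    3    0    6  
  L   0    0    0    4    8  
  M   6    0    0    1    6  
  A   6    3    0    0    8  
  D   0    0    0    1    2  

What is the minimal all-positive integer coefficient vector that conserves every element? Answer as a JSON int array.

Coefficients: [2, 4, 4, 6, 3]

E: 2·3+4·0+4·3+6·0 = 18 | 3·6 = 18
L: 2·0+4·0+4·0+6·4 = 24 | 3·8 = 24
M: 2·6+4·0+4·0+6·1 = 18 | 3·6 = 18
A: 2·6+4·3+4·0+6·0 = 24 | 3·8 = 24
D: 2·0+4·0+4·0+6·1 = 6 | 3·2 = 6
gcd(2,4,4,6,3) = 1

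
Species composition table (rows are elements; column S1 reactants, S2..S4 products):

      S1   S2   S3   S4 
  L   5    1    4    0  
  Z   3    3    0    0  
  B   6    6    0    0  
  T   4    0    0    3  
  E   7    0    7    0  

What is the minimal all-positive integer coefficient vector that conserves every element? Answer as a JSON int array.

L: 3·5 = 15 | 3·1+3·4+4·0 = 15
Z: 3·3 = 9 | 3·3+3·0+4·0 = 9
B: 3·6 = 18 | 3·6+3·0+4·0 = 18
T: 3·4 = 12 | 3·0+3·0+4·3 = 12
E: 3·7 = 21 | 3·0+3·7+4·0 = 21
gcd(3,3,3,4) = 1

Coefficients: [3, 3, 3, 4]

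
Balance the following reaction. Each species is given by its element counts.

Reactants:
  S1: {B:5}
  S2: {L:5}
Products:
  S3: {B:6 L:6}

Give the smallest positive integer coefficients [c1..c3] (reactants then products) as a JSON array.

B: 6·5+6·0 = 30 | 5·6 = 30
L: 6·0+6·5 = 30 | 5·6 = 30
gcd(6,6,5) = 1

Coefficients: [6, 6, 5]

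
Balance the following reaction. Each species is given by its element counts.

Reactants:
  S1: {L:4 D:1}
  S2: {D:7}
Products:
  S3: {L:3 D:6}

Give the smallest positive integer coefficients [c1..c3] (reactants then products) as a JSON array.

Coefficients: [3, 3, 4]

L: 3·4+3·0 = 12 | 4·3 = 12
D: 3·1+3·7 = 24 | 4·6 = 24
gcd(3,3,4) = 1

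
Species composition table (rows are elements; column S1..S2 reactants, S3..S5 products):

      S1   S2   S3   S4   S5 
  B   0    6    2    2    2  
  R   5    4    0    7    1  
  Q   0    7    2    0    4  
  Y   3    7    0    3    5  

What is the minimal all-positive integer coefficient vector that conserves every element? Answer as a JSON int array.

B: 2·0+4·6 = 24 | 4·2+3·2+5·2 = 24
R: 2·5+4·4 = 26 | 4·0+3·7+5·1 = 26
Q: 2·0+4·7 = 28 | 4·2+3·0+5·4 = 28
Y: 2·3+4·7 = 34 | 4·0+3·3+5·5 = 34
gcd(2,4,4,3,5) = 1

Coefficients: [2, 4, 4, 3, 5]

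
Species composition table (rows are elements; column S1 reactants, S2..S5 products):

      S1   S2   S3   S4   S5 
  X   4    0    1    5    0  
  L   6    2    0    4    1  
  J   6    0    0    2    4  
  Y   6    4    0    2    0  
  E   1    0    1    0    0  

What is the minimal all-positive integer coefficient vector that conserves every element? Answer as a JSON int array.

X: 5·4 = 20 | 6·0+5·1+3·5+6·0 = 20
L: 5·6 = 30 | 6·2+5·0+3·4+6·1 = 30
J: 5·6 = 30 | 6·0+5·0+3·2+6·4 = 30
Y: 5·6 = 30 | 6·4+5·0+3·2+6·0 = 30
E: 5·1 = 5 | 6·0+5·1+3·0+6·0 = 5
gcd(5,6,5,3,6) = 1

Coefficients: [5, 6, 5, 3, 6]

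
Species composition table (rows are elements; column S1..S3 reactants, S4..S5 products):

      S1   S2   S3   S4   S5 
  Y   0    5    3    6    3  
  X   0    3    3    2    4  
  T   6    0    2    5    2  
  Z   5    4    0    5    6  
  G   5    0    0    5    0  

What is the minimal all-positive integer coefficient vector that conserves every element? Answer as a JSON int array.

Y: 2·0+3·5+1·3 = 18 | 2·6+2·3 = 18
X: 2·0+3·3+1·3 = 12 | 2·2+2·4 = 12
T: 2·6+3·0+1·2 = 14 | 2·5+2·2 = 14
Z: 2·5+3·4+1·0 = 22 | 2·5+2·6 = 22
G: 2·5+3·0+1·0 = 10 | 2·5+2·0 = 10
gcd(2,3,1,2,2) = 1

Coefficients: [2, 3, 1, 2, 2]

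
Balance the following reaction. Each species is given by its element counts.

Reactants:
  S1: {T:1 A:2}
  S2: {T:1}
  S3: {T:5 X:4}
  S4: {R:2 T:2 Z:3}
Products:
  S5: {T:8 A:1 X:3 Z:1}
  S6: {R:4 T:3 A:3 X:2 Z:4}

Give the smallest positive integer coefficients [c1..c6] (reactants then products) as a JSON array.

R: 5·0+5·0+4·0+4·2 = 8 | 4·0+2·4 = 8
T: 5·1+5·1+4·5+4·2 = 38 | 4·8+2·3 = 38
A: 5·2+5·0+4·0+4·0 = 10 | 4·1+2·3 = 10
X: 5·0+5·0+4·4+4·0 = 16 | 4·3+2·2 = 16
Z: 5·0+5·0+4·0+4·3 = 12 | 4·1+2·4 = 12
gcd(5,5,4,4,4,2) = 1

Coefficients: [5, 5, 4, 4, 4, 2]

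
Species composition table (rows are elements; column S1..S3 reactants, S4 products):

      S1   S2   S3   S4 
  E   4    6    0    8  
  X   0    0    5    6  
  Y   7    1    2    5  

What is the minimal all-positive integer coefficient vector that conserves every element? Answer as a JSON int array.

E: 1·4+6·6+6·0 = 40 | 5·8 = 40
X: 1·0+6·0+6·5 = 30 | 5·6 = 30
Y: 1·7+6·1+6·2 = 25 | 5·5 = 25
gcd(1,6,6,5) = 1

Coefficients: [1, 6, 6, 5]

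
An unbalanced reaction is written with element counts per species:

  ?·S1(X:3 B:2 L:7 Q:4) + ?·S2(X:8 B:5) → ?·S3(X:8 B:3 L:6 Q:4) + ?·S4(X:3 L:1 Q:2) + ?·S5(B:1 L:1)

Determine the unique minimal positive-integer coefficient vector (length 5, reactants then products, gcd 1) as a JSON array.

Coefficients: [2, 1, 1, 2, 6]

X: 2·3+1·8 = 14 | 1·8+2·3+6·0 = 14
B: 2·2+1·5 = 9 | 1·3+2·0+6·1 = 9
L: 2·7+1·0 = 14 | 1·6+2·1+6·1 = 14
Q: 2·4+1·0 = 8 | 1·4+2·2+6·0 = 8
gcd(2,1,1,2,6) = 1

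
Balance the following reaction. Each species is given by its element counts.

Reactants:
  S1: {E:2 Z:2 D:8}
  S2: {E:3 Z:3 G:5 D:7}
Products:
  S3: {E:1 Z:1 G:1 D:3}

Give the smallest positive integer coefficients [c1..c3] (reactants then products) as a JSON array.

Coefficients: [1, 1, 5]

E: 1·2+1·3 = 5 | 5·1 = 5
Z: 1·2+1·3 = 5 | 5·1 = 5
G: 1·0+1·5 = 5 | 5·1 = 5
D: 1·8+1·7 = 15 | 5·3 = 15
gcd(1,1,5) = 1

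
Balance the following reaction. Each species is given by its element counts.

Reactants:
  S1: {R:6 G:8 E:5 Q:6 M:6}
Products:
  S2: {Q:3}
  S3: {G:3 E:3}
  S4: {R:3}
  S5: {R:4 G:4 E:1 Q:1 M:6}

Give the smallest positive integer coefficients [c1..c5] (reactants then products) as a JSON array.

Coefficients: [3, 5, 4, 2, 3]

R: 3·6 = 18 | 5·0+4·0+2·3+3·4 = 18
G: 3·8 = 24 | 5·0+4·3+2·0+3·4 = 24
E: 3·5 = 15 | 5·0+4·3+2·0+3·1 = 15
Q: 3·6 = 18 | 5·3+4·0+2·0+3·1 = 18
M: 3·6 = 18 | 5·0+4·0+2·0+3·6 = 18
gcd(3,5,4,2,3) = 1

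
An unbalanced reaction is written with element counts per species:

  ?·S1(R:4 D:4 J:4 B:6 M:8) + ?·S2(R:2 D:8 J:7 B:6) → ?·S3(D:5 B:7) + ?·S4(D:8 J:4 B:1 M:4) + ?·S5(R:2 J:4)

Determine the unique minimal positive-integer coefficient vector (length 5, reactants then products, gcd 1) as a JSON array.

R: 1·4+4·2 = 12 | 4·0+2·0+6·2 = 12
D: 1·4+4·8 = 36 | 4·5+2·8+6·0 = 36
J: 1·4+4·7 = 32 | 4·0+2·4+6·4 = 32
B: 1·6+4·6 = 30 | 4·7+2·1+6·0 = 30
M: 1·8+4·0 = 8 | 4·0+2·4+6·0 = 8
gcd(1,4,4,2,6) = 1

Coefficients: [1, 4, 4, 2, 6]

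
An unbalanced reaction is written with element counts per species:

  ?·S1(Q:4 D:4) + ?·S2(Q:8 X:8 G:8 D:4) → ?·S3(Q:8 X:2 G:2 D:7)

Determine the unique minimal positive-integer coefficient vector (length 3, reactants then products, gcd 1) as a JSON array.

Q: 6·4+1·8 = 32 | 4·8 = 32
X: 6·0+1·8 = 8 | 4·2 = 8
G: 6·0+1·8 = 8 | 4·2 = 8
D: 6·4+1·4 = 28 | 4·7 = 28
gcd(6,1,4) = 1

Coefficients: [6, 1, 4]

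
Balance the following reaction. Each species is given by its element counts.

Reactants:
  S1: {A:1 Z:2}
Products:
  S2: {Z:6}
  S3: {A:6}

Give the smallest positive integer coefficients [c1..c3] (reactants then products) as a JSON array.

Coefficients: [6, 2, 1]

A: 6·1 = 6 | 2·0+1·6 = 6
Z: 6·2 = 12 | 2·6+1·0 = 12
gcd(6,2,1) = 1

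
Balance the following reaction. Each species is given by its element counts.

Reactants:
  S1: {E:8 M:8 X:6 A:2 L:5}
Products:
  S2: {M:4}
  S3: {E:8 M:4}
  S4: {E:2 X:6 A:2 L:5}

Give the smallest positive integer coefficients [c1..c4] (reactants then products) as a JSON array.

Coefficients: [4, 5, 3, 4]

E: 4·8 = 32 | 5·0+3·8+4·2 = 32
M: 4·8 = 32 | 5·4+3·4+4·0 = 32
X: 4·6 = 24 | 5·0+3·0+4·6 = 24
A: 4·2 = 8 | 5·0+3·0+4·2 = 8
L: 4·5 = 20 | 5·0+3·0+4·5 = 20
gcd(4,5,3,4) = 1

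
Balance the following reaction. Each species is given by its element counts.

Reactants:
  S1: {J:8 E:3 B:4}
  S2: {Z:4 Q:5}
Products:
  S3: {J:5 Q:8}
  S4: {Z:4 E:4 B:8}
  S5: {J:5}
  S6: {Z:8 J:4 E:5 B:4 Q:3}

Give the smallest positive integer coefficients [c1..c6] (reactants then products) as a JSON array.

Coefficients: [6, 6, 3, 2, 5, 2]

Z: 6·0+6·4 = 24 | 3·0+2·4+5·0+2·8 = 24
J: 6·8+6·0 = 48 | 3·5+2·0+5·5+2·4 = 48
E: 6·3+6·0 = 18 | 3·0+2·4+5·0+2·5 = 18
B: 6·4+6·0 = 24 | 3·0+2·8+5·0+2·4 = 24
Q: 6·0+6·5 = 30 | 3·8+2·0+5·0+2·3 = 30
gcd(6,6,3,2,5,2) = 1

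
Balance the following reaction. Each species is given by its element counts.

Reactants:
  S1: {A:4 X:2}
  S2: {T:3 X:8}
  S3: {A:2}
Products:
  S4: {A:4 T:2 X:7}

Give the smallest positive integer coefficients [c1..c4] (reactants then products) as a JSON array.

Coefficients: [5, 4, 2, 6]

A: 5·4+4·0+2·2 = 24 | 6·4 = 24
T: 5·0+4·3+2·0 = 12 | 6·2 = 12
X: 5·2+4·8+2·0 = 42 | 6·7 = 42
gcd(5,4,2,6) = 1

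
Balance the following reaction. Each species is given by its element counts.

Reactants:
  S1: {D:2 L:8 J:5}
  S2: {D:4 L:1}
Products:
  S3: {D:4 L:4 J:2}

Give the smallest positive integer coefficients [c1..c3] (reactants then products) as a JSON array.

Coefficients: [2, 4, 5]

D: 2·2+4·4 = 20 | 5·4 = 20
L: 2·8+4·1 = 20 | 5·4 = 20
J: 2·5+4·0 = 10 | 5·2 = 10
gcd(2,4,5) = 1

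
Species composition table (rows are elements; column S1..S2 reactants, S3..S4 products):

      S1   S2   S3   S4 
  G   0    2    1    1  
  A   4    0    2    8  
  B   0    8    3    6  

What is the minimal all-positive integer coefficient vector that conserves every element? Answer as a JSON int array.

Coefficients: [6, 3, 4, 2]

G: 6·0+3·2 = 6 | 4·1+2·1 = 6
A: 6·4+3·0 = 24 | 4·2+2·8 = 24
B: 6·0+3·8 = 24 | 4·3+2·6 = 24
gcd(6,3,4,2) = 1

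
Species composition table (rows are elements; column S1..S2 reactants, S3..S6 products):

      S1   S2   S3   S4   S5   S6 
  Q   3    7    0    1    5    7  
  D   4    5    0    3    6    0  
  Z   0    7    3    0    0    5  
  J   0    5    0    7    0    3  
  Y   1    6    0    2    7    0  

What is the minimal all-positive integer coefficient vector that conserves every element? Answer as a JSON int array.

Q: 1·3+4·7 = 31 | 6·0+2·1+3·5+2·7 = 31
D: 1·4+4·5 = 24 | 6·0+2·3+3·6+2·0 = 24
Z: 1·0+4·7 = 28 | 6·3+2·0+3·0+2·5 = 28
J: 1·0+4·5 = 20 | 6·0+2·7+3·0+2·3 = 20
Y: 1·1+4·6 = 25 | 6·0+2·2+3·7+2·0 = 25
gcd(1,4,6,2,3,2) = 1

Coefficients: [1, 4, 6, 2, 3, 2]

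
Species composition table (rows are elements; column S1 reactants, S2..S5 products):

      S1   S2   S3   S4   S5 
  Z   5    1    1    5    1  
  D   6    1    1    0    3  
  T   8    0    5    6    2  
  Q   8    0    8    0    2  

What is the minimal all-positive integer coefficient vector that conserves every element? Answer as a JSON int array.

Z: 3·5 = 15 | 4·1+2·1+1·5+4·1 = 15
D: 3·6 = 18 | 4·1+2·1+1·0+4·3 = 18
T: 3·8 = 24 | 4·0+2·5+1·6+4·2 = 24
Q: 3·8 = 24 | 4·0+2·8+1·0+4·2 = 24
gcd(3,4,2,1,4) = 1

Coefficients: [3, 4, 2, 1, 4]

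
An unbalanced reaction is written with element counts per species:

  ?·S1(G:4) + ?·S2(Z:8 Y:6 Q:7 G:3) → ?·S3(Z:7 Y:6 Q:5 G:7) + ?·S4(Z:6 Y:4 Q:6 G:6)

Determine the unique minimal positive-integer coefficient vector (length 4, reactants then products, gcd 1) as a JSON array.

Coefficients: [5, 4, 2, 3]

Z: 5·0+4·8 = 32 | 2·7+3·6 = 32
Y: 5·0+4·6 = 24 | 2·6+3·4 = 24
Q: 5·0+4·7 = 28 | 2·5+3·6 = 28
G: 5·4+4·3 = 32 | 2·7+3·6 = 32
gcd(5,4,2,3) = 1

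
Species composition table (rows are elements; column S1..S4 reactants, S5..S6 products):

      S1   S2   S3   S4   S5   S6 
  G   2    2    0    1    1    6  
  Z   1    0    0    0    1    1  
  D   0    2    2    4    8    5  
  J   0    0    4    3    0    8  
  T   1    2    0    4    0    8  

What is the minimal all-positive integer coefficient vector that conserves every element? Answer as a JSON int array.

Coefficients: [6, 5, 5, 4, 2, 4]

G: 6·2+5·2+5·0+4·1 = 26 | 2·1+4·6 = 26
Z: 6·1+5·0+5·0+4·0 = 6 | 2·1+4·1 = 6
D: 6·0+5·2+5·2+4·4 = 36 | 2·8+4·5 = 36
J: 6·0+5·0+5·4+4·3 = 32 | 2·0+4·8 = 32
T: 6·1+5·2+5·0+4·4 = 32 | 2·0+4·8 = 32
gcd(6,5,5,4,2,4) = 1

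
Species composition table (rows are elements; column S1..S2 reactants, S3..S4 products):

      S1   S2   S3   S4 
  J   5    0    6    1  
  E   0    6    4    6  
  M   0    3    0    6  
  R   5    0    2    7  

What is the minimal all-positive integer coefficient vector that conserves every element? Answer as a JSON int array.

Coefficients: [4, 4, 3, 2]

J: 4·5+4·0 = 20 | 3·6+2·1 = 20
E: 4·0+4·6 = 24 | 3·4+2·6 = 24
M: 4·0+4·3 = 12 | 3·0+2·6 = 12
R: 4·5+4·0 = 20 | 3·2+2·7 = 20
gcd(4,4,3,2) = 1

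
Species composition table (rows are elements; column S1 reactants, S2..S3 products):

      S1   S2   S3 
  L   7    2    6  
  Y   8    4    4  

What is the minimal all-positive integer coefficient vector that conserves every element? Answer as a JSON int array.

Coefficients: [4, 5, 3]

L: 4·7 = 28 | 5·2+3·6 = 28
Y: 4·8 = 32 | 5·4+3·4 = 32
gcd(4,5,3) = 1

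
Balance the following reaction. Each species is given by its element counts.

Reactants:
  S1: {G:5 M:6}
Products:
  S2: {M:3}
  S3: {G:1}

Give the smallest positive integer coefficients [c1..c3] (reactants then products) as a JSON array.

Coefficients: [1, 2, 5]

G: 1·5 = 5 | 2·0+5·1 = 5
M: 1·6 = 6 | 2·3+5·0 = 6
gcd(1,2,5) = 1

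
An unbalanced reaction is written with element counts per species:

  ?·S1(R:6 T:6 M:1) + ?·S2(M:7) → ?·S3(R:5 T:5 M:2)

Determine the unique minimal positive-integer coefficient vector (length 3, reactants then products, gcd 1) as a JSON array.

R: 5·6+1·0 = 30 | 6·5 = 30
T: 5·6+1·0 = 30 | 6·5 = 30
M: 5·1+1·7 = 12 | 6·2 = 12
gcd(5,1,6) = 1

Coefficients: [5, 1, 6]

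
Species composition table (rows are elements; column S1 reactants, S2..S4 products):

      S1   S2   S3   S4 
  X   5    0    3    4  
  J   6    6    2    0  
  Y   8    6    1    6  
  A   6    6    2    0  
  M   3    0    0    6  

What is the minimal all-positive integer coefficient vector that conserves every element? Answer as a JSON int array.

X: 6·5 = 30 | 4·0+6·3+3·4 = 30
J: 6·6 = 36 | 4·6+6·2+3·0 = 36
Y: 6·8 = 48 | 4·6+6·1+3·6 = 48
A: 6·6 = 36 | 4·6+6·2+3·0 = 36
M: 6·3 = 18 | 4·0+6·0+3·6 = 18
gcd(6,4,6,3) = 1

Coefficients: [6, 4, 6, 3]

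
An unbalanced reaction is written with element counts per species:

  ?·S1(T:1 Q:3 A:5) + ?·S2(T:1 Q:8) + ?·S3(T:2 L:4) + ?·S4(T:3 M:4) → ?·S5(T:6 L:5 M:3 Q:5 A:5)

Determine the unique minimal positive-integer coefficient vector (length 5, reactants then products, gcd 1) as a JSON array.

Coefficients: [4, 1, 5, 3, 4]

T: 4·1+1·1+5·2+3·3 = 24 | 4·6 = 24
L: 4·0+1·0+5·4+3·0 = 20 | 4·5 = 20
M: 4·0+1·0+5·0+3·4 = 12 | 4·3 = 12
Q: 4·3+1·8+5·0+3·0 = 20 | 4·5 = 20
A: 4·5+1·0+5·0+3·0 = 20 | 4·5 = 20
gcd(4,1,5,3,4) = 1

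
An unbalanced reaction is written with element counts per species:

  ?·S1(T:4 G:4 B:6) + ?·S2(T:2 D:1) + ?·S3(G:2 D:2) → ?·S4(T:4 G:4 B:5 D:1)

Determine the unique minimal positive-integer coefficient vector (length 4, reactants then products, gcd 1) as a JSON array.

T: 5·4+2·2+2·0 = 24 | 6·4 = 24
G: 5·4+2·0+2·2 = 24 | 6·4 = 24
B: 5·6+2·0+2·0 = 30 | 6·5 = 30
D: 5·0+2·1+2·2 = 6 | 6·1 = 6
gcd(5,2,2,6) = 1

Coefficients: [5, 2, 2, 6]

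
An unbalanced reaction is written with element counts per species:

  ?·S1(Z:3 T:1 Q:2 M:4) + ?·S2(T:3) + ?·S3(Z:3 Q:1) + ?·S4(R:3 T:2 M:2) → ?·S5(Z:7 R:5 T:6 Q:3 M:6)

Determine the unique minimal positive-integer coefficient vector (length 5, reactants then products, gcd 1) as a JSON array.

Coefficients: [2, 2, 5, 5, 3]

Z: 2·3+2·0+5·3+5·0 = 21 | 3·7 = 21
R: 2·0+2·0+5·0+5·3 = 15 | 3·5 = 15
T: 2·1+2·3+5·0+5·2 = 18 | 3·6 = 18
Q: 2·2+2·0+5·1+5·0 = 9 | 3·3 = 9
M: 2·4+2·0+5·0+5·2 = 18 | 3·6 = 18
gcd(2,2,5,5,3) = 1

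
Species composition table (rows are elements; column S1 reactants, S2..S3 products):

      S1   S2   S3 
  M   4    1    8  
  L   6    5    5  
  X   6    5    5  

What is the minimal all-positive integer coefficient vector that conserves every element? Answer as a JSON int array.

Coefficients: [5, 4, 2]

M: 5·4 = 20 | 4·1+2·8 = 20
L: 5·6 = 30 | 4·5+2·5 = 30
X: 5·6 = 30 | 4·5+2·5 = 30
gcd(5,4,2) = 1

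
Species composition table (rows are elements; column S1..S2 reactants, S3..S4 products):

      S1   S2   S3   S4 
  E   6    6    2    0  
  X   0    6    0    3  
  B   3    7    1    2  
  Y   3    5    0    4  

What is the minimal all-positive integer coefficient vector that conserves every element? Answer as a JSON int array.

Coefficients: [1, 1, 6, 2]

E: 1·6+1·6 = 12 | 6·2+2·0 = 12
X: 1·0+1·6 = 6 | 6·0+2·3 = 6
B: 1·3+1·7 = 10 | 6·1+2·2 = 10
Y: 1·3+1·5 = 8 | 6·0+2·4 = 8
gcd(1,1,6,2) = 1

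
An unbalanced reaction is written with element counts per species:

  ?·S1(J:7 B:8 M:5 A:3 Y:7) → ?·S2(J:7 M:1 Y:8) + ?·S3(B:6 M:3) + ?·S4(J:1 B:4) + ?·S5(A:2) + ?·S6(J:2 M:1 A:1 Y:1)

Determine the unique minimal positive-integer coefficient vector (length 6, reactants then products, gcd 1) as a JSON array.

J: 5·7 = 35 | 4·7+6·0+1·1+6·0+3·2 = 35
B: 5·8 = 40 | 4·0+6·6+1·4+6·0+3·0 = 40
M: 5·5 = 25 | 4·1+6·3+1·0+6·0+3·1 = 25
A: 5·3 = 15 | 4·0+6·0+1·0+6·2+3·1 = 15
Y: 5·7 = 35 | 4·8+6·0+1·0+6·0+3·1 = 35
gcd(5,4,6,1,6,3) = 1

Coefficients: [5, 4, 6, 1, 6, 3]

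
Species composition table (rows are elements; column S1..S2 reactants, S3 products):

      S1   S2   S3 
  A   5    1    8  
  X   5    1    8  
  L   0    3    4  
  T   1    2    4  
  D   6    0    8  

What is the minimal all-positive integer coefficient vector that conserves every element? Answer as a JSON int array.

A: 4·5+4·1 = 24 | 3·8 = 24
X: 4·5+4·1 = 24 | 3·8 = 24
L: 4·0+4·3 = 12 | 3·4 = 12
T: 4·1+4·2 = 12 | 3·4 = 12
D: 4·6+4·0 = 24 | 3·8 = 24
gcd(4,4,3) = 1

Coefficients: [4, 4, 3]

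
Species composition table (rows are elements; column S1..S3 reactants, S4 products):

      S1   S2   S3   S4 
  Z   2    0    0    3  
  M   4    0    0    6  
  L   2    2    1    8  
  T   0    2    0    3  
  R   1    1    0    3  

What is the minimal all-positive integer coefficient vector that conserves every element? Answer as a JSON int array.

Coefficients: [3, 3, 4, 2]

Z: 3·2+3·0+4·0 = 6 | 2·3 = 6
M: 3·4+3·0+4·0 = 12 | 2·6 = 12
L: 3·2+3·2+4·1 = 16 | 2·8 = 16
T: 3·0+3·2+4·0 = 6 | 2·3 = 6
R: 3·1+3·1+4·0 = 6 | 2·3 = 6
gcd(3,3,4,2) = 1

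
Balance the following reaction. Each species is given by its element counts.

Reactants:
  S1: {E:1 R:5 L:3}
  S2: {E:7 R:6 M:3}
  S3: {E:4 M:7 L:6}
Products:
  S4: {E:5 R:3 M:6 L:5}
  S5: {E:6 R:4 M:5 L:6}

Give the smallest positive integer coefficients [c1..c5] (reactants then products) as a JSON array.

Coefficients: [2, 2, 5, 6, 1]

E: 2·1+2·7+5·4 = 36 | 6·5+1·6 = 36
R: 2·5+2·6+5·0 = 22 | 6·3+1·4 = 22
M: 2·0+2·3+5·7 = 41 | 6·6+1·5 = 41
L: 2·3+2·0+5·6 = 36 | 6·5+1·6 = 36
gcd(2,2,5,6,1) = 1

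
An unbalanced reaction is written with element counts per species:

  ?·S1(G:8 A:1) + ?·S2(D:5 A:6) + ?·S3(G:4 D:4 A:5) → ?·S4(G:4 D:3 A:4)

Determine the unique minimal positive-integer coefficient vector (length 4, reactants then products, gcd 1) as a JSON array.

G: 1·8+1·0+1·4 = 12 | 3·4 = 12
D: 1·0+1·5+1·4 = 9 | 3·3 = 9
A: 1·1+1·6+1·5 = 12 | 3·4 = 12
gcd(1,1,1,3) = 1

Coefficients: [1, 1, 1, 3]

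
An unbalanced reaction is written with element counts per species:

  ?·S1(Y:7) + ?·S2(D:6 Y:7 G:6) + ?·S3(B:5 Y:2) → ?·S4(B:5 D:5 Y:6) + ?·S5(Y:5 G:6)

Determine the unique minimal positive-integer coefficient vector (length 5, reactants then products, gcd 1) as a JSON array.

Coefficients: [2, 5, 6, 6, 5]

B: 2·0+5·0+6·5 = 30 | 6·5+5·0 = 30
D: 2·0+5·6+6·0 = 30 | 6·5+5·0 = 30
Y: 2·7+5·7+6·2 = 61 | 6·6+5·5 = 61
G: 2·0+5·6+6·0 = 30 | 6·0+5·6 = 30
gcd(2,5,6,6,5) = 1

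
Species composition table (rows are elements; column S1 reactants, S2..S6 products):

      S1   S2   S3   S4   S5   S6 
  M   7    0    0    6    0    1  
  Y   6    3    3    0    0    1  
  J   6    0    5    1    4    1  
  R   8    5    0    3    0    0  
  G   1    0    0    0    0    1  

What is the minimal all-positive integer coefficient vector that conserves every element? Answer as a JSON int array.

Coefficients: [6, 6, 4, 6, 1, 6]

M: 6·7 = 42 | 6·0+4·0+6·6+1·0+6·1 = 42
Y: 6·6 = 36 | 6·3+4·3+6·0+1·0+6·1 = 36
J: 6·6 = 36 | 6·0+4·5+6·1+1·4+6·1 = 36
R: 6·8 = 48 | 6·5+4·0+6·3+1·0+6·0 = 48
G: 6·1 = 6 | 6·0+4·0+6·0+1·0+6·1 = 6
gcd(6,6,4,6,1,6) = 1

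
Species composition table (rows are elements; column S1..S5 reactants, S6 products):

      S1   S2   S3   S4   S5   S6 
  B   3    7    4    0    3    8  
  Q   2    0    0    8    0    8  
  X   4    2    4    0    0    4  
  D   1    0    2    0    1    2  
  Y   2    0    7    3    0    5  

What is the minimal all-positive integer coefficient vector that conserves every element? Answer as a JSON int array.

B: 4·3+2·7+1·4+5·0+6·3 = 48 | 6·8 = 48
Q: 4·2+2·0+1·0+5·8+6·0 = 48 | 6·8 = 48
X: 4·4+2·2+1·4+5·0+6·0 = 24 | 6·4 = 24
D: 4·1+2·0+1·2+5·0+6·1 = 12 | 6·2 = 12
Y: 4·2+2·0+1·7+5·3+6·0 = 30 | 6·5 = 30
gcd(4,2,1,5,6,6) = 1

Coefficients: [4, 2, 1, 5, 6, 6]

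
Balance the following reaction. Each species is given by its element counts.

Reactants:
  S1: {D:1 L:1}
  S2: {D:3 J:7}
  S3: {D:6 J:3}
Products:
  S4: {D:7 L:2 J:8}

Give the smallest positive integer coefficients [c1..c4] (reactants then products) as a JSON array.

D: 6·1+3·3+1·6 = 21 | 3·7 = 21
L: 6·1+3·0+1·0 = 6 | 3·2 = 6
J: 6·0+3·7+1·3 = 24 | 3·8 = 24
gcd(6,3,1,3) = 1

Coefficients: [6, 3, 1, 3]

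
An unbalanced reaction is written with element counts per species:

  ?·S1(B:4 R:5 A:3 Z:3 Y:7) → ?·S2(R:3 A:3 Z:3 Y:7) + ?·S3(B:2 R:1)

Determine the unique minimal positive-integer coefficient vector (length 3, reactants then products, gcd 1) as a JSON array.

Coefficients: [1, 1, 2]

B: 1·4 = 4 | 1·0+2·2 = 4
R: 1·5 = 5 | 1·3+2·1 = 5
A: 1·3 = 3 | 1·3+2·0 = 3
Z: 1·3 = 3 | 1·3+2·0 = 3
Y: 1·7 = 7 | 1·7+2·0 = 7
gcd(1,1,2) = 1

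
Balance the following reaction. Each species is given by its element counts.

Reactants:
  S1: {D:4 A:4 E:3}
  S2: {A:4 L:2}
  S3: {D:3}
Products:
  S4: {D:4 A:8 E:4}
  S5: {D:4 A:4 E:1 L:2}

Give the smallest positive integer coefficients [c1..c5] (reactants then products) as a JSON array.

D: 6·4+6·0+4·3 = 36 | 3·4+6·4 = 36
A: 6·4+6·4+4·0 = 48 | 3·8+6·4 = 48
E: 6·3+6·0+4·0 = 18 | 3·4+6·1 = 18
L: 6·0+6·2+4·0 = 12 | 3·0+6·2 = 12
gcd(6,6,4,3,6) = 1

Coefficients: [6, 6, 4, 3, 6]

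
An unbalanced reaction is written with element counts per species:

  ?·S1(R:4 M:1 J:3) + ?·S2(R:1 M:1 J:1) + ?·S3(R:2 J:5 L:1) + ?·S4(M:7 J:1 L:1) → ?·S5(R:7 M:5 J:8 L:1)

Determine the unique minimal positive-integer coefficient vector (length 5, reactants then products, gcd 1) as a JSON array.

Coefficients: [6, 5, 3, 2, 5]

R: 6·4+5·1+3·2+2·0 = 35 | 5·7 = 35
M: 6·1+5·1+3·0+2·7 = 25 | 5·5 = 25
J: 6·3+5·1+3·5+2·1 = 40 | 5·8 = 40
L: 6·0+5·0+3·1+2·1 = 5 | 5·1 = 5
gcd(6,5,3,2,5) = 1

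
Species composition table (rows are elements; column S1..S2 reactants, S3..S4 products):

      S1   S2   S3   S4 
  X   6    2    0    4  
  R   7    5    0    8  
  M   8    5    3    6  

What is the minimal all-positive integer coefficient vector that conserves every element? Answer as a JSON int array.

X: 1·6+5·2 = 16 | 3·0+4·4 = 16
R: 1·7+5·5 = 32 | 3·0+4·8 = 32
M: 1·8+5·5 = 33 | 3·3+4·6 = 33
gcd(1,5,3,4) = 1

Coefficients: [1, 5, 3, 4]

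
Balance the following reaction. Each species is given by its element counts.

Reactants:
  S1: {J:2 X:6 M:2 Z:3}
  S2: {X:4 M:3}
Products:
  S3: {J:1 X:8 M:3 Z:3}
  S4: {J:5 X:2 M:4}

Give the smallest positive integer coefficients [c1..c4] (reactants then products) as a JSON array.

J: 5·2+3·0 = 10 | 5·1+1·5 = 10
X: 5·6+3·4 = 42 | 5·8+1·2 = 42
M: 5·2+3·3 = 19 | 5·3+1·4 = 19
Z: 5·3+3·0 = 15 | 5·3+1·0 = 15
gcd(5,3,5,1) = 1

Coefficients: [5, 3, 5, 1]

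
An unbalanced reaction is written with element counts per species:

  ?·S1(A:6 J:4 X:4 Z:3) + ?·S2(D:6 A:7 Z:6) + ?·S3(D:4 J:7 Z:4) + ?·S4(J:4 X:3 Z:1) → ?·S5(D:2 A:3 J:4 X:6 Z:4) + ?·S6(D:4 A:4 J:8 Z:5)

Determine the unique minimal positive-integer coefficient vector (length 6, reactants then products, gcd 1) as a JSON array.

D: 3·0+2·6+4·4+4·0 = 28 | 4·2+5·4 = 28
A: 3·6+2·7+4·0+4·0 = 32 | 4·3+5·4 = 32
J: 3·4+2·0+4·7+4·4 = 56 | 4·4+5·8 = 56
X: 3·4+2·0+4·0+4·3 = 24 | 4·6+5·0 = 24
Z: 3·3+2·6+4·4+4·1 = 41 | 4·4+5·5 = 41
gcd(3,2,4,4,4,5) = 1

Coefficients: [3, 2, 4, 4, 4, 5]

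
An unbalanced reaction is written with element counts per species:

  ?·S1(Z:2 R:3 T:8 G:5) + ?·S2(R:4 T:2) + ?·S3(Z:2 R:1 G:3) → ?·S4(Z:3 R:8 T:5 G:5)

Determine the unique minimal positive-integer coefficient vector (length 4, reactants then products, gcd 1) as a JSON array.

Coefficients: [1, 6, 5, 4]

Z: 1·2+6·0+5·2 = 12 | 4·3 = 12
R: 1·3+6·4+5·1 = 32 | 4·8 = 32
T: 1·8+6·2+5·0 = 20 | 4·5 = 20
G: 1·5+6·0+5·3 = 20 | 4·5 = 20
gcd(1,6,5,4) = 1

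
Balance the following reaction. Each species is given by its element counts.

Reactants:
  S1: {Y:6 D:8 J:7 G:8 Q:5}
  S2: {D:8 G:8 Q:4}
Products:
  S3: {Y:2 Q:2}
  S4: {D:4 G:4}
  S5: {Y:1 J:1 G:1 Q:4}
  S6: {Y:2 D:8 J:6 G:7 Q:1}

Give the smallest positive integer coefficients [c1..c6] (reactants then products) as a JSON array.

Coefficients: [4, 3, 6, 6, 4, 4]

Y: 4·6+3·0 = 24 | 6·2+6·0+4·1+4·2 = 24
D: 4·8+3·8 = 56 | 6·0+6·4+4·0+4·8 = 56
J: 4·7+3·0 = 28 | 6·0+6·0+4·1+4·6 = 28
G: 4·8+3·8 = 56 | 6·0+6·4+4·1+4·7 = 56
Q: 4·5+3·4 = 32 | 6·2+6·0+4·4+4·1 = 32
gcd(4,3,6,6,4,4) = 1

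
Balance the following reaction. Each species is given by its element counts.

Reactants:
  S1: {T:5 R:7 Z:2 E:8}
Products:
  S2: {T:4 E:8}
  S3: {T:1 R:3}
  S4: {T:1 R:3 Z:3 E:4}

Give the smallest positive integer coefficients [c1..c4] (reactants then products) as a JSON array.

T: 3·5 = 15 | 2·4+5·1+2·1 = 15
R: 3·7 = 21 | 2·0+5·3+2·3 = 21
Z: 3·2 = 6 | 2·0+5·0+2·3 = 6
E: 3·8 = 24 | 2·8+5·0+2·4 = 24
gcd(3,2,5,2) = 1

Coefficients: [3, 2, 5, 2]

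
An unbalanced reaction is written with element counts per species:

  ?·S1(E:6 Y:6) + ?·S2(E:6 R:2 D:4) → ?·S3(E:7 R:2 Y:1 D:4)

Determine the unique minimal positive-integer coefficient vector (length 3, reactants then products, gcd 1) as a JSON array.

Coefficients: [1, 6, 6]

E: 1·6+6·6 = 42 | 6·7 = 42
R: 1·0+6·2 = 12 | 6·2 = 12
Y: 1·6+6·0 = 6 | 6·1 = 6
D: 1·0+6·4 = 24 | 6·4 = 24
gcd(1,6,6) = 1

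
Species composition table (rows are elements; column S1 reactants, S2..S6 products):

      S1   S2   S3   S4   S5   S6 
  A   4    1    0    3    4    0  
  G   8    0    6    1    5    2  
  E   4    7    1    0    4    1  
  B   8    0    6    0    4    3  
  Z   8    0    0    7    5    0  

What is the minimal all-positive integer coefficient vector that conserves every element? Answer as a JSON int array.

A: 5·4 = 20 | 1·1+3·0+5·3+1·4+6·0 = 20
G: 5·8 = 40 | 1·0+3·6+5·1+1·5+6·2 = 40
E: 5·4 = 20 | 1·7+3·1+5·0+1·4+6·1 = 20
B: 5·8 = 40 | 1·0+3·6+5·0+1·4+6·3 = 40
Z: 5·8 = 40 | 1·0+3·0+5·7+1·5+6·0 = 40
gcd(5,1,3,5,1,6) = 1

Coefficients: [5, 1, 3, 5, 1, 6]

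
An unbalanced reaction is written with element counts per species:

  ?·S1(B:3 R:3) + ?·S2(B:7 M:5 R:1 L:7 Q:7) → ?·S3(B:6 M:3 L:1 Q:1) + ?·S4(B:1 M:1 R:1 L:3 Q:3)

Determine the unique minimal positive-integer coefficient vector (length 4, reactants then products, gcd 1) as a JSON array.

B: 1·3+3·7 = 24 | 3·6+6·1 = 24
M: 1·0+3·5 = 15 | 3·3+6·1 = 15
R: 1·3+3·1 = 6 | 3·0+6·1 = 6
L: 1·0+3·7 = 21 | 3·1+6·3 = 21
Q: 1·0+3·7 = 21 | 3·1+6·3 = 21
gcd(1,3,3,6) = 1

Coefficients: [1, 3, 3, 6]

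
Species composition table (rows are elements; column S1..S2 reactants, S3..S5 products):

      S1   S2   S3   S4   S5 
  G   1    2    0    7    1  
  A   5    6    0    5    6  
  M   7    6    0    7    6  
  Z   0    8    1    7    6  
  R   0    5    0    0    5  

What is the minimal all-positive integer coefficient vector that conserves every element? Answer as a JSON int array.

G: 1·1+6·2 = 13 | 5·0+1·7+6·1 = 13
A: 1·5+6·6 = 41 | 5·0+1·5+6·6 = 41
M: 1·7+6·6 = 43 | 5·0+1·7+6·6 = 43
Z: 1·0+6·8 = 48 | 5·1+1·7+6·6 = 48
R: 1·0+6·5 = 30 | 5·0+1·0+6·5 = 30
gcd(1,6,5,1,6) = 1

Coefficients: [1, 6, 5, 1, 6]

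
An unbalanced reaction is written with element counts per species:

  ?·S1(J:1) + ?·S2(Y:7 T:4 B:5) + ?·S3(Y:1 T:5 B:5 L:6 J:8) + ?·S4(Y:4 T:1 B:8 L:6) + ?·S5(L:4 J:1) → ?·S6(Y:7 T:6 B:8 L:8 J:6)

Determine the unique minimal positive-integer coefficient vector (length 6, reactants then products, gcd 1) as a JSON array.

Coefficients: [6, 5, 3, 1, 6, 6]

Y: 6·0+5·7+3·1+1·4+6·0 = 42 | 6·7 = 42
T: 6·0+5·4+3·5+1·1+6·0 = 36 | 6·6 = 36
B: 6·0+5·5+3·5+1·8+6·0 = 48 | 6·8 = 48
L: 6·0+5·0+3·6+1·6+6·4 = 48 | 6·8 = 48
J: 6·1+5·0+3·8+1·0+6·1 = 36 | 6·6 = 36
gcd(6,5,3,1,6,6) = 1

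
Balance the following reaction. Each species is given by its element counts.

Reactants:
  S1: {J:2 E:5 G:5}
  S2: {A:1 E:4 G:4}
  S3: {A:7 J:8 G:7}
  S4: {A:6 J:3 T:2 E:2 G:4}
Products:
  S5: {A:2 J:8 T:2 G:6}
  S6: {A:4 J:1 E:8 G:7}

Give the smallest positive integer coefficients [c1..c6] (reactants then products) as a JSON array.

A: 6·0+1·1+1·7+3·6 = 26 | 3·2+5·4 = 26
J: 6·2+1·0+1·8+3·3 = 29 | 3·8+5·1 = 29
T: 6·0+1·0+1·0+3·2 = 6 | 3·2+5·0 = 6
E: 6·5+1·4+1·0+3·2 = 40 | 3·0+5·8 = 40
G: 6·5+1·4+1·7+3·4 = 53 | 3·6+5·7 = 53
gcd(6,1,1,3,3,5) = 1

Coefficients: [6, 1, 1, 3, 3, 5]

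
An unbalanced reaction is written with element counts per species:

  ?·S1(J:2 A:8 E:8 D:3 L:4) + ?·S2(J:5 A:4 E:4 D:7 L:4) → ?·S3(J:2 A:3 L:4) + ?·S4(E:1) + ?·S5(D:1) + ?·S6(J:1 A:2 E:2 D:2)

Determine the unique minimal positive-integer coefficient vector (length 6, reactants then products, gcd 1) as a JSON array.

Coefficients: [1, 1, 2, 6, 4, 3]

J: 1·2+1·5 = 7 | 2·2+6·0+4·0+3·1 = 7
A: 1·8+1·4 = 12 | 2·3+6·0+4·0+3·2 = 12
E: 1·8+1·4 = 12 | 2·0+6·1+4·0+3·2 = 12
D: 1·3+1·7 = 10 | 2·0+6·0+4·1+3·2 = 10
L: 1·4+1·4 = 8 | 2·4+6·0+4·0+3·0 = 8
gcd(1,1,2,6,4,3) = 1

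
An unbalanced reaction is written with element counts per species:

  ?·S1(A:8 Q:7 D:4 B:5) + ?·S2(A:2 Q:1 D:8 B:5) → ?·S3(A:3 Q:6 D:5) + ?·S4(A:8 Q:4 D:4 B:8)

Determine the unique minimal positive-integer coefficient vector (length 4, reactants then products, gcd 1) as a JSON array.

A: 6·8+2·2 = 52 | 4·3+5·8 = 52
Q: 6·7+2·1 = 44 | 4·6+5·4 = 44
D: 6·4+2·8 = 40 | 4·5+5·4 = 40
B: 6·5+2·5 = 40 | 4·0+5·8 = 40
gcd(6,2,4,5) = 1

Coefficients: [6, 2, 4, 5]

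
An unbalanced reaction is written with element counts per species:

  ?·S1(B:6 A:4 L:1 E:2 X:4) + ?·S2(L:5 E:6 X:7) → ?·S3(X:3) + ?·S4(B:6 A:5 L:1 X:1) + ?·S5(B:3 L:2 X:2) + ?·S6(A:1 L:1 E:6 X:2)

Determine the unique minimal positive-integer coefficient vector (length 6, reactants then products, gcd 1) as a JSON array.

B: 3·6+1·0 = 18 | 3·0+2·6+2·3+2·0 = 18
A: 3·4+1·0 = 12 | 3·0+2·5+2·0+2·1 = 12
L: 3·1+1·5 = 8 | 3·0+2·1+2·2+2·1 = 8
E: 3·2+1·6 = 12 | 3·0+2·0+2·0+2·6 = 12
X: 3·4+1·7 = 19 | 3·3+2·1+2·2+2·2 = 19
gcd(3,1,3,2,2,2) = 1

Coefficients: [3, 1, 3, 2, 2, 2]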